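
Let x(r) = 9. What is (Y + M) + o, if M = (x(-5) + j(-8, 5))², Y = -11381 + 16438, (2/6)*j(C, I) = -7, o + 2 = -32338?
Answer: -27139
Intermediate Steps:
o = -32340 (o = -2 - 32338 = -32340)
j(C, I) = -21 (j(C, I) = 3*(-7) = -21)
Y = 5057
M = 144 (M = (9 - 21)² = (-12)² = 144)
(Y + M) + o = (5057 + 144) - 32340 = 5201 - 32340 = -27139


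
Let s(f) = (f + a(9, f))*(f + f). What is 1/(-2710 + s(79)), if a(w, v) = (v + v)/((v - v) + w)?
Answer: 9/112912 ≈ 7.9708e-5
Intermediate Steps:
a(w, v) = 2*v/w (a(w, v) = (2*v)/(0 + w) = (2*v)/w = 2*v/w)
s(f) = 22*f²/9 (s(f) = (f + 2*f/9)*(f + f) = (f + 2*f*(⅑))*(2*f) = (f + 2*f/9)*(2*f) = (11*f/9)*(2*f) = 22*f²/9)
1/(-2710 + s(79)) = 1/(-2710 + (22/9)*79²) = 1/(-2710 + (22/9)*6241) = 1/(-2710 + 137302/9) = 1/(112912/9) = 9/112912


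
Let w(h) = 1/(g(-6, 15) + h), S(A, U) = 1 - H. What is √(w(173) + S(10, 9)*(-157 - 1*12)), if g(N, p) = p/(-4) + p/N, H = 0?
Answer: I*√75183573/667 ≈ 13.0*I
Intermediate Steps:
S(A, U) = 1 (S(A, U) = 1 - 1*0 = 1 + 0 = 1)
g(N, p) = -p/4 + p/N (g(N, p) = p*(-¼) + p/N = -p/4 + p/N)
w(h) = 1/(-25/4 + h) (w(h) = 1/((-¼*15 + 15/(-6)) + h) = 1/((-15/4 + 15*(-⅙)) + h) = 1/((-15/4 - 5/2) + h) = 1/(-25/4 + h))
√(w(173) + S(10, 9)*(-157 - 1*12)) = √(4/(-25 + 4*173) + 1*(-157 - 1*12)) = √(4/(-25 + 692) + 1*(-157 - 12)) = √(4/667 + 1*(-169)) = √(4*(1/667) - 169) = √(4/667 - 169) = √(-112719/667) = I*√75183573/667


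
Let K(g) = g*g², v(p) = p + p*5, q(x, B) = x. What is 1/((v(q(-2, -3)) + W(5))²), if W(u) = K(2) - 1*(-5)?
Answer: 1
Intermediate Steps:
v(p) = 6*p (v(p) = p + 5*p = 6*p)
K(g) = g³
W(u) = 13 (W(u) = 2³ - 1*(-5) = 8 + 5 = 13)
1/((v(q(-2, -3)) + W(5))²) = 1/((6*(-2) + 13)²) = 1/((-12 + 13)²) = 1/(1²) = 1/1 = 1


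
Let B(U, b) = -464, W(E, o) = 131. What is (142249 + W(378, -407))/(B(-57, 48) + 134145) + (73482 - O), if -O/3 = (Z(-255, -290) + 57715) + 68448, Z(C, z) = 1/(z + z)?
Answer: 35043644624937/77534980 ≈ 4.5197e+5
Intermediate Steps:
Z(C, z) = 1/(2*z)
O = -219523617/580 (O = -3*(((1/2)/(-290) + 57715) + 68448) = -3*(((1/2)*(-1/290) + 57715) + 68448) = -3*((-1/580 + 57715) + 68448) = -3*(33474699/580 + 68448) = -3*73174539/580 = -219523617/580 ≈ -3.7849e+5)
(142249 + W(378, -407))/(B(-57, 48) + 134145) + (73482 - O) = (142249 + 131)/(-464 + 134145) + (73482 - 1*(-219523617/580)) = 142380/133681 + (73482 + 219523617/580) = 142380*(1/133681) + 262143177/580 = 142380/133681 + 262143177/580 = 35043644624937/77534980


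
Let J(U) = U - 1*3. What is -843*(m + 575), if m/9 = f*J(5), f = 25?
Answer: -864075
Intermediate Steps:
J(U) = -3 + U (J(U) = U - 3 = -3 + U)
m = 450 (m = 9*(25*(-3 + 5)) = 9*(25*2) = 9*50 = 450)
-843*(m + 575) = -843*(450 + 575) = -843*1025 = -864075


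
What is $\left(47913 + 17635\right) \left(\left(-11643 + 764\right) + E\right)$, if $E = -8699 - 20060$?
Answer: $-2598191624$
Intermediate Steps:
$E = -28759$ ($E = -8699 - 20060 = -28759$)
$\left(47913 + 17635\right) \left(\left(-11643 + 764\right) + E\right) = \left(47913 + 17635\right) \left(\left(-11643 + 764\right) - 28759\right) = 65548 \left(-10879 - 28759\right) = 65548 \left(-39638\right) = -2598191624$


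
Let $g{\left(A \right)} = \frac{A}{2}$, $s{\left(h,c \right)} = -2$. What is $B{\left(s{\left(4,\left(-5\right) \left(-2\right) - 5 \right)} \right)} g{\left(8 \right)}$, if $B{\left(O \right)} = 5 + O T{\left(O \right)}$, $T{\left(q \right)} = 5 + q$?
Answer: $-4$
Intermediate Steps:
$B{\left(O \right)} = 5 + O \left(5 + O\right)$
$g{\left(A \right)} = \frac{A}{2}$ ($g{\left(A \right)} = A \frac{1}{2} = \frac{A}{2}$)
$B{\left(s{\left(4,\left(-5\right) \left(-2\right) - 5 \right)} \right)} g{\left(8 \right)} = \left(5 - 2 \left(5 - 2\right)\right) \frac{1}{2} \cdot 8 = \left(5 - 6\right) 4 = \left(-1\right) 4 = -4$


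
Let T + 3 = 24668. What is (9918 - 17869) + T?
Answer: 16714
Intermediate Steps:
T = 24665 (T = -3 + 24668 = 24665)
(9918 - 17869) + T = (9918 - 17869) + 24665 = -7951 + 24665 = 16714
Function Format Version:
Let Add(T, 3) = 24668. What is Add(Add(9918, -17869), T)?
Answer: 16714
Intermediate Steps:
T = 24665 (T = Add(-3, 24668) = 24665)
Add(Add(9918, -17869), T) = Add(Add(9918, -17869), 24665) = Add(-7951, 24665) = 16714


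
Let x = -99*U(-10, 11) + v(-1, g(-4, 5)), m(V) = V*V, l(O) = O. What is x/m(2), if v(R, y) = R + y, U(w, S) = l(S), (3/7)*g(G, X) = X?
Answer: -3235/12 ≈ -269.58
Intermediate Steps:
g(G, X) = 7*X/3
U(w, S) = S
m(V) = V²
x = -3235/3 (x = -99*11 + (-1 + (7/3)*5) = -1089 + (-1 + 35/3) = -1089 + 32/3 = -3235/3 ≈ -1078.3)
x/m(2) = -3235/(3*(2²)) = -3235/3/4 = -3235/3*¼ = -3235/12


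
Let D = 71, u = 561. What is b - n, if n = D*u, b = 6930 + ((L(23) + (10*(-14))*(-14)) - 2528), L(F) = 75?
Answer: -33394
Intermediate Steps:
b = 6437 (b = 6930 + ((75 + (10*(-14))*(-14)) - 2528) = 6930 + ((75 - 140*(-14)) - 2528) = 6930 + ((75 + 1960) - 2528) = 6930 + (2035 - 2528) = 6930 - 493 = 6437)
n = 39831 (n = 71*561 = 39831)
b - n = 6437 - 1*39831 = 6437 - 39831 = -33394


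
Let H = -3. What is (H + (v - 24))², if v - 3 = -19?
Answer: 1849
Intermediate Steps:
v = -16 (v = 3 - 19 = -16)
(H + (v - 24))² = (-3 + (-16 - 24))² = (-3 - 40)² = (-43)² = 1849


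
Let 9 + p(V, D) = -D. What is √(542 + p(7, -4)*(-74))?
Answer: 4*√57 ≈ 30.199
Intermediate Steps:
p(V, D) = -9 - D
√(542 + p(7, -4)*(-74)) = √(542 + (-9 - 1*(-4))*(-74)) = √(542 + (-9 + 4)*(-74)) = √(542 - 5*(-74)) = √(542 + 370) = √912 = 4*√57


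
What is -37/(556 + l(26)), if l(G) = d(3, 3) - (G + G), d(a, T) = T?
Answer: -37/507 ≈ -0.072978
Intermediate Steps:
l(G) = 3 - 2*G (l(G) = 3 - (G + G) = 3 - 2*G)
-37/(556 + l(26)) = -37/(556 + (3 - 2*26)) = -37/(556 + (3 - 52)) = -37/(556 - 49) = -37/507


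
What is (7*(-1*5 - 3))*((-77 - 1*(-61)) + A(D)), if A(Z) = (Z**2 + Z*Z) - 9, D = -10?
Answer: -9800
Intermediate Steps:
A(Z) = -9 + 2*Z**2 (A(Z) = (Z**2 + Z**2) - 9 = 2*Z**2 - 9 = -9 + 2*Z**2)
(7*(-1*5 - 3))*((-77 - 1*(-61)) + A(D)) = (7*(-1*5 - 3))*((-77 - 1*(-61)) + (-9 + 2*(-10)**2)) = (7*(-5 - 3))*((-77 + 61) + (-9 + 2*100)) = (7*(-8))*(-16 + (-9 + 200)) = -56*(-16 + 191) = -56*175 = -9800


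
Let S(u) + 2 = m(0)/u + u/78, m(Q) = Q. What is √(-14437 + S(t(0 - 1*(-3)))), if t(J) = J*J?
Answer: 17*I*√33774/26 ≈ 120.16*I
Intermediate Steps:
t(J) = J²
S(u) = -2 + u/78 (S(u) = -2 + (0/u + u/78) = -2 + (0 + u*(1/78)) = -2 + (0 + u/78) = -2 + u/78)
√(-14437 + S(t(0 - 1*(-3)))) = √(-14437 + (-2 + (0 - 1*(-3))²/78)) = √(-14437 + (-2 + (0 + 3)²/78)) = √(-14437 + (-2 + (1/78)*3²)) = √(-14437 + (-2 + (1/78)*9)) = √(-14437 + (-2 + 3/26)) = √(-14437 - 49/26) = √(-375411/26) = 17*I*√33774/26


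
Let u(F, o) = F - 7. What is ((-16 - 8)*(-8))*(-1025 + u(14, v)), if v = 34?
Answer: -195456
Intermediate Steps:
u(F, o) = -7 + F
((-16 - 8)*(-8))*(-1025 + u(14, v)) = ((-16 - 8)*(-8))*(-1025 + (-7 + 14)) = (-24*(-8))*(-1025 + 7) = 192*(-1018) = -195456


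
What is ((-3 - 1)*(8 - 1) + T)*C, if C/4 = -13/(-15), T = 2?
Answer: -1352/15 ≈ -90.133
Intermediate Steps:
C = 52/15 (C = 4*(-13/(-15)) = 4*(-13*(-1/15)) = 4*(13/15) = 52/15 ≈ 3.4667)
((-3 - 1)*(8 - 1) + T)*C = ((-3 - 1)*(8 - 1) + 2)*(52/15) = (-4*7 + 2)*(52/15) = (-28 + 2)*(52/15) = -26*52/15 = -1352/15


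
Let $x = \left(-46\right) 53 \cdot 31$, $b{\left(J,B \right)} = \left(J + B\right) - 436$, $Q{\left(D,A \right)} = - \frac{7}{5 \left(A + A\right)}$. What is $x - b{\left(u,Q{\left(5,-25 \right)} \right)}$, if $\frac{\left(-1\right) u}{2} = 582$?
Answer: $- \frac{18494507}{250} \approx -73978.0$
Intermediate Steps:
$u = -1164$ ($u = \left(-2\right) 582 = -1164$)
$Q{\left(D,A \right)} = - \frac{7}{10 A}$ ($Q{\left(D,A \right)} = - \frac{7}{5 \cdot 2 A} = - \frac{7}{10 A}$)
$b{\left(J,B \right)} = -436 + B + J$ ($b{\left(J,B \right)} = \left(B + J\right) - 436 = -436 + B + J$)
$x = -75578$ ($x = \left(-2438\right) 31 = -75578$)
$x - b{\left(u,Q{\left(5,-25 \right)} \right)} = -75578 - \left(-436 - \frac{7}{10 \left(-25\right)} - 1164\right) = -75578 - \left(-436 - - \frac{7}{250} - 1164\right) = -75578 - \left(-436 + \frac{7}{250} - 1164\right) = -75578 - - \frac{399993}{250} = -75578 + \frac{399993}{250} = - \frac{18494507}{250}$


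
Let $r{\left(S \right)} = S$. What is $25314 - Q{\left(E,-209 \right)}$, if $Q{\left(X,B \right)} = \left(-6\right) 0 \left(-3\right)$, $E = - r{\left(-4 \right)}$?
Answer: $25314$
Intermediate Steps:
$E = 4$ ($E = \left(-1\right) \left(-4\right) = 4$)
$Q{\left(X,B \right)} = 0$ ($Q{\left(X,B \right)} = 0 \left(-3\right) = 0$)
$25314 - Q{\left(E,-209 \right)} = 25314 - 0 = 25314 + 0 = 25314$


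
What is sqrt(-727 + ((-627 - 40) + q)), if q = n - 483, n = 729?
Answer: 2*I*sqrt(287) ≈ 33.882*I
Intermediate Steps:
q = 246 (q = 729 - 483 = 246)
sqrt(-727 + ((-627 - 40) + q)) = sqrt(-727 + ((-627 - 40) + 246)) = sqrt(-727 + (-667 + 246)) = sqrt(-727 - 421) = sqrt(-1148) = 2*I*sqrt(287)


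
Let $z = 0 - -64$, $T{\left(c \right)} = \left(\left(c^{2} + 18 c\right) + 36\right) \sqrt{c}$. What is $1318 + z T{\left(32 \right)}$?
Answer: $1318 + 418816 \sqrt{2} \approx 5.9361 \cdot 10^{5}$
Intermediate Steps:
$T{\left(c \right)} = \sqrt{c} \left(36 + c^{2} + 18 c\right)$ ($T{\left(c \right)} = \left(36 + c^{2} + 18 c\right) \sqrt{c} = \sqrt{c} \left(36 + c^{2} + 18 c\right)$)
$z = 64$ ($z = 0 + 64 = 64$)
$1318 + z T{\left(32 \right)} = 1318 + 64 \sqrt{32} \left(36 + 32^{2} + 18 \cdot 32\right) = 1318 + 64 \cdot 4 \sqrt{2} \left(36 + 1024 + 576\right) = 1318 + 64 \cdot 4 \sqrt{2} \cdot 1636 = 1318 + 64 \cdot 6544 \sqrt{2} = 1318 + 418816 \sqrt{2}$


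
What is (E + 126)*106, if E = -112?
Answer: 1484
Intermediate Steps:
(E + 126)*106 = (-112 + 126)*106 = 14*106 = 1484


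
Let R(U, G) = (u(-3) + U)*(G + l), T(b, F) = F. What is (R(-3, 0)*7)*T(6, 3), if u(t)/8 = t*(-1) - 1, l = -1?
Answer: -273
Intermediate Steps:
u(t) = -8 - 8*t (u(t) = 8*(t*(-1) - 1) = 8*(-t - 1) = 8*(-1 - t) = -8 - 8*t)
R(U, G) = (-1 + G)*(16 + U) (R(U, G) = ((-8 - 8*(-3)) + U)*(G - 1) = ((-8 + 24) + U)*(-1 + G) = (16 + U)*(-1 + G) = (-1 + G)*(16 + U))
(R(-3, 0)*7)*T(6, 3) = ((-16 - 1*(-3) + 16*0 + 0*(-3))*7)*3 = ((-16 + 3 + 0 + 0)*7)*3 = -13*7*3 = -91*3 = -273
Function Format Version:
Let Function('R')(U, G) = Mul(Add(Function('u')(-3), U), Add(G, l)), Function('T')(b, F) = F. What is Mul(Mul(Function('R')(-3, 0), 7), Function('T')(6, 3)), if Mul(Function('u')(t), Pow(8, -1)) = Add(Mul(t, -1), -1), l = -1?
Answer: -273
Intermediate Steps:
Function('u')(t) = Add(-8, Mul(-8, t)) (Function('u')(t) = Mul(8, Add(Mul(t, -1), -1)) = Mul(8, Add(Mul(-1, t), -1)) = Mul(8, Add(-1, Mul(-1, t))) = Add(-8, Mul(-8, t)))
Function('R')(U, G) = Mul(Add(-1, G), Add(16, U)) (Function('R')(U, G) = Mul(Add(Add(-8, Mul(-8, -3)), U), Add(G, -1)) = Mul(Add(Add(-8, 24), U), Add(-1, G)) = Mul(Add(16, U), Add(-1, G)) = Mul(Add(-1, G), Add(16, U)))
Mul(Mul(Function('R')(-3, 0), 7), Function('T')(6, 3)) = Mul(Mul(Add(-16, Mul(-1, -3), Mul(16, 0), Mul(0, -3)), 7), 3) = Mul(Mul(Add(-16, 3, 0, 0), 7), 3) = Mul(Mul(-13, 7), 3) = Mul(-91, 3) = -273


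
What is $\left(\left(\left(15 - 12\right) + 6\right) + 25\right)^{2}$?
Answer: $1156$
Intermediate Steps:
$\left(\left(\left(15 - 12\right) + 6\right) + 25\right)^{2} = \left(\left(3 + 6\right) + 25\right)^{2} = \left(9 + 25\right)^{2} = 34^{2} = 1156$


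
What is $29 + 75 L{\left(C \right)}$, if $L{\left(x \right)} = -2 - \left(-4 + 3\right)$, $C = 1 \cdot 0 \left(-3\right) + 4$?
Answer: $-46$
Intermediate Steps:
$C = 4$ ($C = 1 \cdot 0 + 4 = 0 + 4 = 4$)
$L{\left(x \right)} = -1$ ($L{\left(x \right)} = -2 - -1 = -2 + 1 = -1$)
$29 + 75 L{\left(C \right)} = 29 + 75 \left(-1\right) = 29 - 75 = -46$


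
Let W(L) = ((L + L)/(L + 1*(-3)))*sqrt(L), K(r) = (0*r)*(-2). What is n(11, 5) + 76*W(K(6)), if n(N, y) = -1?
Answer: -1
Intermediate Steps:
K(r) = 0 (K(r) = 0*(-2) = 0)
W(L) = 2*L**(3/2)/(-3 + L) (W(L) = ((2*L)/(L - 3))*sqrt(L) = ((2*L)/(-3 + L))*sqrt(L) = (2*L/(-3 + L))*sqrt(L) = 2*L**(3/2)/(-3 + L))
n(11, 5) + 76*W(K(6)) = -1 + 76*(2*0**(3/2)/(-3 + 0)) = -1 + 76*(2*0/(-3)) = -1 + 76*(2*0*(-1/3)) = -1 + 76*0 = -1 + 0 = -1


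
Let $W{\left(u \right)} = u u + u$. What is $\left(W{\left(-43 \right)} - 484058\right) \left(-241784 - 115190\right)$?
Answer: $172151425448$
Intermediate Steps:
$W{\left(u \right)} = u + u^{2}$ ($W{\left(u \right)} = u^{2} + u = u + u^{2}$)
$\left(W{\left(-43 \right)} - 484058\right) \left(-241784 - 115190\right) = \left(- 43 \left(1 - 43\right) - 484058\right) \left(-241784 - 115190\right) = \left(\left(-43\right) \left(-42\right) - 484058\right) \left(-356974\right) = \left(1806 - 484058\right) \left(-356974\right) = \left(-482252\right) \left(-356974\right) = 172151425448$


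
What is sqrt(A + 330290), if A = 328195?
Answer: 3*sqrt(73165) ≈ 811.47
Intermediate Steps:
sqrt(A + 330290) = sqrt(328195 + 330290) = sqrt(658485) = 3*sqrt(73165)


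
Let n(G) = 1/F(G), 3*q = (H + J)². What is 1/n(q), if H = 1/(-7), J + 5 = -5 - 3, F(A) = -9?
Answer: -9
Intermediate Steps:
J = -13 (J = -5 + (-5 - 3) = -5 - 8 = -13)
H = -⅐ ≈ -0.14286
q = 8464/147 (q = (-⅐ - 13)²/3 = (-92/7)²/3 = (⅓)*(8464/49) = 8464/147 ≈ 57.578)
n(G) = -⅑ (n(G) = 1/(-9) = -⅑)
1/n(q) = 1/(-⅑) = -9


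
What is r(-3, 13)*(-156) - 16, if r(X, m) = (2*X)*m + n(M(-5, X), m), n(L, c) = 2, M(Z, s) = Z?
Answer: 11840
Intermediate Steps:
r(X, m) = 2 + 2*X*m (r(X, m) = (2*X)*m + 2 = 2*X*m + 2 = 2 + 2*X*m)
r(-3, 13)*(-156) - 16 = (2 + 2*(-3)*13)*(-156) - 16 = (2 - 78)*(-156) - 16 = -76*(-156) - 16 = 11856 - 16 = 11840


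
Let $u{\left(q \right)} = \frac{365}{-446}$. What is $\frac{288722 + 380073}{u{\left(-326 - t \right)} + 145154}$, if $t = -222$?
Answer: $\frac{298282570}{64738319} \approx 4.6075$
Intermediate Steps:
$u{\left(q \right)} = - \frac{365}{446}$ ($u{\left(q \right)} = 365 \left(- \frac{1}{446}\right) = - \frac{365}{446}$)
$\frac{288722 + 380073}{u{\left(-326 - t \right)} + 145154} = \frac{288722 + 380073}{- \frac{365}{446} + 145154} = \frac{668795}{\frac{64738319}{446}} = 668795 \cdot \frac{446}{64738319} = \frac{298282570}{64738319}$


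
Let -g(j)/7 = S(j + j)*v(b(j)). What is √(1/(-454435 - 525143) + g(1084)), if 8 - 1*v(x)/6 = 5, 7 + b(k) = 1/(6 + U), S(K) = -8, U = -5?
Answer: √107472182396566/326526 ≈ 31.749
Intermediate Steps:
b(k) = -6 (b(k) = -7 + 1/(6 - 5) = -7 + 1/1 = -7 + 1 = -6)
v(x) = 18 (v(x) = 48 - 6*5 = 48 - 30 = 18)
g(j) = 1008 (g(j) = -(-56)*18 = -7*(-144) = 1008)
√(1/(-454435 - 525143) + g(1084)) = √(1/(-454435 - 525143) + 1008) = √(1/(-979578) + 1008) = √(-1/979578 + 1008) = √(987414623/979578) = √107472182396566/326526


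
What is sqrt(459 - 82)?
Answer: sqrt(377) ≈ 19.416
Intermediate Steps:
sqrt(459 - 82) = sqrt(377)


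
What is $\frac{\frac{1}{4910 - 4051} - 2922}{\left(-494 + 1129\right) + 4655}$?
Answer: $- \frac{2509997}{4544110} \approx -0.55236$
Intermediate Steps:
$\frac{\frac{1}{4910 - 4051} - 2922}{\left(-494 + 1129\right) + 4655} = \frac{\frac{1}{859} - 2922}{635 + 4655} = \frac{\frac{1}{859} - 2922}{5290} = \left(- \frac{2509997}{859}\right) \frac{1}{5290} = - \frac{2509997}{4544110}$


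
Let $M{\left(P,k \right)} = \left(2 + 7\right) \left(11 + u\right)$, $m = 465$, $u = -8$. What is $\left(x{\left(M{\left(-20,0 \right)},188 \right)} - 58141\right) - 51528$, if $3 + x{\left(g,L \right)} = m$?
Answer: $-109207$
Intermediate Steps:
$M{\left(P,k \right)} = 27$ ($M{\left(P,k \right)} = \left(2 + 7\right) \left(11 - 8\right) = 9 \cdot 3 = 27$)
$x{\left(g,L \right)} = 462$ ($x{\left(g,L \right)} = -3 + 465 = 462$)
$\left(x{\left(M{\left(-20,0 \right)},188 \right)} - 58141\right) - 51528 = \left(462 - 58141\right) - 51528 = -57679 - 51528 = -109207$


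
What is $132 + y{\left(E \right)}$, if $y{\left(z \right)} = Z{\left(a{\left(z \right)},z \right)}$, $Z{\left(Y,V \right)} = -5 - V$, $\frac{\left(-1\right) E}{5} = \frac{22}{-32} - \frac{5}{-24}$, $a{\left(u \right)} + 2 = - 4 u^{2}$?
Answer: $\frac{5981}{48} \approx 124.6$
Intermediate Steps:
$a{\left(u \right)} = -2 - 4 u^{2}$
$E = \frac{115}{48}$ ($E = - 5 \left(\frac{22}{-32} - \frac{5}{-24}\right) = - 5 \left(22 \left(- \frac{1}{32}\right) - - \frac{5}{24}\right) = - 5 \left(- \frac{11}{16} + \frac{5}{24}\right) = \left(-5\right) \left(- \frac{23}{48}\right) = \frac{115}{48} \approx 2.3958$)
$y{\left(z \right)} = -5 - z$
$132 + y{\left(E \right)} = 132 - \frac{355}{48} = \frac{5981}{48}$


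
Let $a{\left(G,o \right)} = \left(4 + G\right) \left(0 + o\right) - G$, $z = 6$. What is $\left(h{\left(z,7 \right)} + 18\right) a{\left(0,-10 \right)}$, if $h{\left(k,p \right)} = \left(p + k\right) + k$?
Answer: $-1480$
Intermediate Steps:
$h{\left(k,p \right)} = p + 2 k$ ($h{\left(k,p \right)} = \left(k + p\right) + k = p + 2 k$)
$a{\left(G,o \right)} = - G + o \left(4 + G\right)$ ($a{\left(G,o \right)} = \left(4 + G\right) o - G = o \left(4 + G\right) - G = - G + o \left(4 + G\right)$)
$\left(h{\left(z,7 \right)} + 18\right) a{\left(0,-10 \right)} = \left(\left(7 + 2 \cdot 6\right) + 18\right) \left(\left(-1\right) 0 + 4 \left(-10\right) + 0 \left(-10\right)\right) = \left(\left(7 + 12\right) + 18\right) \left(0 - 40 + 0\right) = \left(19 + 18\right) \left(-40\right) = 37 \left(-40\right) = -1480$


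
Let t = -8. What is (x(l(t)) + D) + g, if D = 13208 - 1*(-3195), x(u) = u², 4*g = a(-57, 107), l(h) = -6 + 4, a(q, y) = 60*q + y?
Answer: 62315/4 ≈ 15579.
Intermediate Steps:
a(q, y) = y + 60*q
l(h) = -2
g = -3313/4 (g = (107 + 60*(-57))/4 = (107 - 3420)/4 = (¼)*(-3313) = -3313/4 ≈ -828.25)
D = 16403 (D = 13208 + 3195 = 16403)
(x(l(t)) + D) + g = ((-2)² + 16403) - 3313/4 = (4 + 16403) - 3313/4 = 16407 - 3313/4 = 62315/4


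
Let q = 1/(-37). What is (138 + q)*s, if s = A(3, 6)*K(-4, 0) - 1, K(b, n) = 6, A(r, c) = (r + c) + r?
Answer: 362455/37 ≈ 9796.1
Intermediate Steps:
A(r, c) = c + 2*r (A(r, c) = (c + r) + r = c + 2*r)
q = -1/37 ≈ -0.027027
s = 71 (s = (6 + 2*3)*6 - 1 = (6 + 6)*6 - 1 = 12*6 - 1 = 72 - 1 = 71)
(138 + q)*s = (138 - 1/37)*71 = (5105/37)*71 = 362455/37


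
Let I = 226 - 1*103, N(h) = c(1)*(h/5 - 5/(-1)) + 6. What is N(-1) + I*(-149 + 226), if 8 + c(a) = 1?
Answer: 47217/5 ≈ 9443.4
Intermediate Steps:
c(a) = -7 (c(a) = -8 + 1 = -7)
N(h) = -29 - 7*h/5 (N(h) = -7*(h/5 - 5/(-1)) + 6 = -7*(h*(1/5) - 5*(-1)) + 6 = -7*(h/5 + 5) + 6 = -7*(5 + h/5) + 6 = (-35 - 7*h/5) + 6 = -29 - 7*h/5)
I = 123 (I = 226 - 103 = 123)
N(-1) + I*(-149 + 226) = (-29 - 7/5*(-1)) + 123*(-149 + 226) = (-29 + 7/5) + 123*77 = -138/5 + 9471 = 47217/5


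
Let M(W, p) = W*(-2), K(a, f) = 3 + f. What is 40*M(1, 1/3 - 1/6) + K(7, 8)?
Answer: -69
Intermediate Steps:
M(W, p) = -2*W
40*M(1, 1/3 - 1/6) + K(7, 8) = 40*(-2*1) + (3 + 8) = 40*(-2) + 11 = -80 + 11 = -69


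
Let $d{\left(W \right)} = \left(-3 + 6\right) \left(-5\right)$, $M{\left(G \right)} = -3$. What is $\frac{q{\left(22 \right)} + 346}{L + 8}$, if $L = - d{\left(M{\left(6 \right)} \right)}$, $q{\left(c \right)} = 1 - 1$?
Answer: $\frac{346}{23} \approx 15.043$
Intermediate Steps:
$d{\left(W \right)} = -15$ ($d{\left(W \right)} = 3 \left(-5\right) = -15$)
$q{\left(c \right)} = 0$ ($q{\left(c \right)} = 1 - 1 = 0$)
$L = 15$ ($L = \left(-1\right) \left(-15\right) = 15$)
$\frac{q{\left(22 \right)} + 346}{L + 8} = \frac{0 + 346}{15 + 8} = \frac{346}{23}$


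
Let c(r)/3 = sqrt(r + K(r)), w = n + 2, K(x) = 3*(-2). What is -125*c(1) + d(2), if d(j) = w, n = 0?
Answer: 2 - 375*I*sqrt(5) ≈ 2.0 - 838.53*I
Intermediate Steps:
K(x) = -6
w = 2 (w = 0 + 2 = 2)
c(r) = 3*sqrt(-6 + r) (c(r) = 3*sqrt(r - 6) = 3*sqrt(-6 + r))
d(j) = 2
-125*c(1) + d(2) = -375*sqrt(-6 + 1) + 2 = -375*sqrt(-5) + 2 = -375*I*sqrt(5) + 2 = 2 - 375*I*sqrt(5)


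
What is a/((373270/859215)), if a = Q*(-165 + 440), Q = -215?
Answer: -10160217375/74654 ≈ -1.3610e+5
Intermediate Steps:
a = -59125 (a = -215*(-165 + 440) = -215*275 = -59125)
a/((373270/859215)) = -59125/(373270/859215) = -59125/(373270*(1/859215)) = -59125/74654/171843 = -59125*171843/74654 = -10160217375/74654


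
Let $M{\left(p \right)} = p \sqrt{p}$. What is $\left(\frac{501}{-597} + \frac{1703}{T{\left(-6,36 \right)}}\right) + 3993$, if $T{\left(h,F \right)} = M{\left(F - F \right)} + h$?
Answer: $\frac{4427743}{1194} \approx 3708.3$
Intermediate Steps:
$M{\left(p \right)} = p^{\frac{3}{2}}$
$T{\left(h,F \right)} = h$ ($T{\left(h,F \right)} = \left(F - F\right)^{\frac{3}{2}} + h = 0^{\frac{3}{2}} + h = 0 + h = h$)
$\left(\frac{501}{-597} + \frac{1703}{T{\left(-6,36 \right)}}\right) + 3993 = \left(\frac{501}{-597} + \frac{1703}{-6}\right) + 3993 = \left(501 \left(- \frac{1}{597}\right) + 1703 \left(- \frac{1}{6}\right)\right) + 3993 = \left(- \frac{167}{199} - \frac{1703}{6}\right) + 3993 = - \frac{339899}{1194} + 3993 = \frac{4427743}{1194}$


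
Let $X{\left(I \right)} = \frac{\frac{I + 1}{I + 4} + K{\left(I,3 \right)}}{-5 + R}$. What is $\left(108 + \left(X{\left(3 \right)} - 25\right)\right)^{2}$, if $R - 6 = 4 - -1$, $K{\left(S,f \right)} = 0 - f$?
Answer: $\frac{12033961}{1764} \approx 6822.0$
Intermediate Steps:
$K{\left(S,f \right)} = - f$
$R = 11$ ($R = 6 + \left(4 - -1\right) = 6 + \left(4 + 1\right) = 6 + 5 = 11$)
$X{\left(I \right)} = - \frac{1}{2} + \frac{1 + I}{6 \left(4 + I\right)}$ ($X{\left(I \right)} = \frac{\frac{I + 1}{I + 4} - 3}{-5 + 11} = \frac{\frac{1 + I}{4 + I} - 3}{6} = \left(\frac{1 + I}{4 + I} - 3\right) \frac{1}{6} = \left(-3 + \frac{1 + I}{4 + I}\right) \frac{1}{6} = - \frac{1}{2} + \frac{1 + I}{6 \left(4 + I\right)}$)
$\left(108 + \left(X{\left(3 \right)} - 25\right)\right)^{2} = \left(108 - \left(25 - \frac{-11 - 6}{6 \left(4 + 3\right)}\right)\right)^{2} = \left(108 - \left(25 - \frac{-11 - 6}{6 \cdot 7}\right)\right)^{2} = \left(108 - \left(25 - - \frac{17}{42}\right)\right)^{2} = \left(108 - \frac{1067}{42}\right)^{2} = \left(\frac{3469}{42}\right)^{2} = \frac{12033961}{1764}$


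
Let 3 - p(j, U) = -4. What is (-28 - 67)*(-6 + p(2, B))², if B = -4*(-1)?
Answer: -95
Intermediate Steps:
B = 4
p(j, U) = 7 (p(j, U) = 3 - 1*(-4) = 3 + 4 = 7)
(-28 - 67)*(-6 + p(2, B))² = (-28 - 67)*(-6 + 7)² = -95*1² = -95*1 = -95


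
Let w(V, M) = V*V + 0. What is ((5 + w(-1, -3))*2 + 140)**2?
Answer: 23104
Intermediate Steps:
w(V, M) = V**2 (w(V, M) = V**2 + 0 = V**2)
((5 + w(-1, -3))*2 + 140)**2 = ((5 + (-1)**2)*2 + 140)**2 = ((5 + 1)*2 + 140)**2 = (6*2 + 140)**2 = (12 + 140)**2 = 152**2 = 23104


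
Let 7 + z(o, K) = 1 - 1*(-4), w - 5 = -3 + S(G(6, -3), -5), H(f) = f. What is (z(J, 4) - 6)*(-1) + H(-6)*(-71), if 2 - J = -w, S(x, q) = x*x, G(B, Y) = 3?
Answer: 434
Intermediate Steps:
S(x, q) = x²
w = 11 (w = 5 + (-3 + 3²) = 5 + (-3 + 9) = 5 + 6 = 11)
J = 13 (J = 2 - (-1)*11 = 2 - 1*(-11) = 2 + 11 = 13)
z(o, K) = -2 (z(o, K) = -7 + (1 - 1*(-4)) = -7 + (1 + 4) = -7 + 5 = -2)
(z(J, 4) - 6)*(-1) + H(-6)*(-71) = (-2 - 6)*(-1) - 6*(-71) = -8*(-1) + 426 = 8 + 426 = 434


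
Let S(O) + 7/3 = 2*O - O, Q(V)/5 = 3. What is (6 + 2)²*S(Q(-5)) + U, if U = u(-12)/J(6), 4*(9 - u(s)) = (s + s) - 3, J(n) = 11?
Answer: 107197/132 ≈ 812.10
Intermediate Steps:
u(s) = 39/4 - s/2 (u(s) = 9 - ((s + s) - 3)/4 = 9 - (2*s - 3)/4 = 9 - (-3 + 2*s)/4 = 9 + (¾ - s/2) = 39/4 - s/2)
Q(V) = 15 (Q(V) = 5*3 = 15)
S(O) = -7/3 + O (S(O) = -7/3 + (2*O - O) = -7/3 + O)
U = 63/44 (U = (39/4 - ½*(-12))/11 = (39/4 + 6)*(1/11) = (63/4)*(1/11) = 63/44 ≈ 1.4318)
(6 + 2)²*S(Q(-5)) + U = (6 + 2)²*(-7/3 + 15) + 63/44 = 8²*(38/3) + 63/44 = 64*(38/3) + 63/44 = 2432/3 + 63/44 = 107197/132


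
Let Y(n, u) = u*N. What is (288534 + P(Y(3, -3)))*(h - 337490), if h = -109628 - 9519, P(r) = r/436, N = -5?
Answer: -57445317718443/436 ≈ -1.3176e+11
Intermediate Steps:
Y(n, u) = -5*u (Y(n, u) = u*(-5) = -5*u)
P(r) = r/436 (P(r) = r*(1/436) = r/436)
h = -119147
(288534 + P(Y(3, -3)))*(h - 337490) = (288534 + (-5*(-3))/436)*(-119147 - 337490) = (288534 + (1/436)*15)*(-456637) = (288534 + 15/436)*(-456637) = (125800839/436)*(-456637) = -57445317718443/436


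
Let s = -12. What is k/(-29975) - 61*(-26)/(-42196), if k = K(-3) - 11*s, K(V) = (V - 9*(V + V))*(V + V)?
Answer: -1827193/57492050 ≈ -0.031782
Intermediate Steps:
K(V) = -34*V² (K(V) = (V - 18*V)*(2*V) = (-17*V)*(2*V) = -34*V²)
k = -174 (k = -34*(-3)² - 11*(-12) = -34*9 + 132 = -306 + 132 = -174)
k/(-29975) - 61*(-26)/(-42196) = -174/(-29975) - 61*(-26)/(-42196) = -174*(-1/29975) + 1586*(-1/42196) = 174/29975 - 793/21098 = -1827193/57492050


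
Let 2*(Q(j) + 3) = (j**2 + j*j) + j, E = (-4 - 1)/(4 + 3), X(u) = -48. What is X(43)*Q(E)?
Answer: 6696/49 ≈ 136.65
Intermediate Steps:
E = -5/7 ≈ -0.71429
Q(j) = -3 + j**2 + j/2 (Q(j) = -3 + ((j**2 + j*j) + j)/2 = -3 + ((j**2 + j**2) + j)/2 = -3 + (2*j**2 + j)/2 = -3 + (j + 2*j**2)/2 = -3 + (j**2 + j/2) = -3 + j**2 + j/2)
X(43)*Q(E) = -48*(-3 + (-5/7)**2 + (1/2)*(-5/7)) = -48*(-3 + 25/49 - 5/14) = -48*(-279/98) = 6696/49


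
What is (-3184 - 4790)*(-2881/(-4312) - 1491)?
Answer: 25621701957/2156 ≈ 1.1884e+7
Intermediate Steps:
(-3184 - 4790)*(-2881/(-4312) - 1491) = -7974*(-2881*(-1/4312) - 1491) = -7974*(2881/4312 - 1491) = -7974*(-6426311/4312) = 25621701957/2156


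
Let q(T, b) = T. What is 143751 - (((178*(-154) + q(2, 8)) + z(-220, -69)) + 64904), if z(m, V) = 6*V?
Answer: 106671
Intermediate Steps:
143751 - (((178*(-154) + q(2, 8)) + z(-220, -69)) + 64904) = 143751 - (((178*(-154) + 2) + 6*(-69)) + 64904) = 143751 - (((-27412 + 2) - 414) + 64904) = 143751 - ((-27410 - 414) + 64904) = 143751 - (-27824 + 64904) = 143751 - 1*37080 = 143751 - 37080 = 106671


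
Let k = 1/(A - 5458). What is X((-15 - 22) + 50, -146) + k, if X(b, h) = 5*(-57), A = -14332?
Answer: -5640151/19790 ≈ -285.00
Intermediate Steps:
X(b, h) = -285
k = -1/19790 (k = 1/(-14332 - 5458) = 1/(-19790) = -1/19790 ≈ -5.0531e-5)
X((-15 - 22) + 50, -146) + k = -285 - 1/19790 = -5640151/19790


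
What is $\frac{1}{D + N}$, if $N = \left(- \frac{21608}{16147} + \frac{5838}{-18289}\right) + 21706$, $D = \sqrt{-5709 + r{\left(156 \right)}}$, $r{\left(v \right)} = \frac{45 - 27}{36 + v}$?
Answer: $\frac{637582839037816465280}{13838484069542438651206747} - \frac{348837850462501156 i \sqrt{365370}}{1314655986606531671864640965} \approx 4.6073 \cdot 10^{-5} - 1.6039 \cdot 10^{-7} i$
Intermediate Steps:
$r{\left(v \right)} = \frac{18}{36 + v}$
$D = \frac{i \sqrt{365370}}{8}$ ($D = \sqrt{-5709 + \frac{18}{36 + 156}} = \sqrt{-5709 + \frac{18}{192}} = \sqrt{-5709 + 18 \cdot \frac{1}{192}} = \sqrt{-5709 + \frac{3}{32}} = \sqrt{- \frac{182685}{32}} = \frac{i \sqrt{365370}}{8} \approx 75.557 i$)
$N = \frac{6409563301100}{295312483}$ ($N = \left(\left(-21608\right) \frac{1}{16147} + 5838 \left(- \frac{1}{18289}\right)\right) + 21706 = \left(- \frac{21608}{16147} - \frac{5838}{18289}\right) + 21706 = - \frac{489454898}{295312483} + 21706 = \frac{6409563301100}{295312483} \approx 21704.0$)
$\frac{1}{D + N} = \frac{1}{\frac{i \sqrt{365370}}{8} + \frac{6409563301100}{295312483}} = \frac{1}{\frac{6409563301100}{295312483} + \frac{i \sqrt{365370}}{8}}$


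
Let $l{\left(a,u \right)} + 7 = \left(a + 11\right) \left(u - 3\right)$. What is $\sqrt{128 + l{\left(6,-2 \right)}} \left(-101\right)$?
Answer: $-606$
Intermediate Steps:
$l{\left(a,u \right)} = -7 + \left(-3 + u\right) \left(11 + a\right)$ ($l{\left(a,u \right)} = -7 + \left(a + 11\right) \left(u - 3\right) = -7 + \left(11 + a\right) \left(-3 + u\right) = -7 + \left(-3 + u\right) \left(11 + a\right)$)
$\sqrt{128 + l{\left(6,-2 \right)}} \left(-101\right) = \sqrt{128 + \left(-40 - 18 + 11 \left(-2\right) + 6 \left(-2\right)\right)} \left(-101\right) = \sqrt{128 - 92} \left(-101\right) = \sqrt{36} \left(-101\right) = 6 \left(-101\right) = -606$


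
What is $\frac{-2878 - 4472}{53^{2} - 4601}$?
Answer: $\frac{525}{128} \approx 4.1016$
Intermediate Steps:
$\frac{-2878 - 4472}{53^{2} - 4601} = - \frac{7350}{2809 - 4601} = - \frac{7350}{-1792} = \left(-7350\right) \left(- \frac{1}{1792}\right) = \frac{525}{128}$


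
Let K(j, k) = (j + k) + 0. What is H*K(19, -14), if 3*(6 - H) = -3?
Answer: 35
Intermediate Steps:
H = 7 (H = 6 - ⅓*(-3) = 6 + 1 = 7)
K(j, k) = j + k
H*K(19, -14) = 7*(19 - 14) = 7*5 = 35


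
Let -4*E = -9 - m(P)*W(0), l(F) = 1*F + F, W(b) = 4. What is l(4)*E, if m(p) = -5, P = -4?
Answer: -22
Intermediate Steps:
l(F) = 2*F (l(F) = F + F = 2*F)
E = -11/4 (E = -(-9 - (-5)*4)/4 = -(-9 - 1*(-20))/4 = -(-9 + 20)/4 = -¼*11 = -11/4 ≈ -2.7500)
l(4)*E = (2*4)*(-11/4) = 8*(-11/4) = -22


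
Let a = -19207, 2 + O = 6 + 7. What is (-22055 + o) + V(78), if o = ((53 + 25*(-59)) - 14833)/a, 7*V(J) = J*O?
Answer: -2948679304/134449 ≈ -21932.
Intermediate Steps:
O = 11 (O = -2 + (6 + 7) = -2 + 13 = 11)
V(J) = 11*J/7 (V(J) = (J*11)/7 = (11*J)/7 = 11*J/7)
o = 16255/19207 (o = ((53 + 25*(-59)) - 14833)/(-19207) = ((53 - 1475) - 14833)*(-1/19207) = (-1422 - 14833)*(-1/19207) = -16255*(-1/19207) = 16255/19207 ≈ 0.84631)
(-22055 + o) + V(78) = (-22055 + 16255/19207) + (11/7)*78 = -423594130/19207 + 858/7 = -2948679304/134449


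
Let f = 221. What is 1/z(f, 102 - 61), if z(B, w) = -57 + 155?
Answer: 1/98 ≈ 0.010204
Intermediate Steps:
z(B, w) = 98
1/z(f, 102 - 61) = 1/98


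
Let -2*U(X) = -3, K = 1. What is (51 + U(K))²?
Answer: 11025/4 ≈ 2756.3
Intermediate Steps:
U(X) = 3/2 (U(X) = -½*(-3) = 3/2)
(51 + U(K))² = (51 + 3/2)² = (105/2)² = 11025/4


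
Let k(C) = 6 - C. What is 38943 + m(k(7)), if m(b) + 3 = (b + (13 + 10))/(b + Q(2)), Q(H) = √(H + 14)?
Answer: 116842/3 ≈ 38947.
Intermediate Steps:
Q(H) = √(14 + H)
m(b) = -3 + (23 + b)/(4 + b) (m(b) = -3 + (b + (13 + 10))/(b + √(14 + 2)) = -3 + (b + 23)/(b + √16) = -3 + (23 + b)/(b + 4) = -3 + (23 + b)/(4 + b))
38943 + m(k(7)) = 38943 + (11 - 2*(6 - 1*7))/(4 + (6 - 1*7)) = 38943 + (11 - 2*(6 - 7))/(4 + (6 - 7)) = 38943 + (11 - 2*(-1))/(4 - 1) = 38943 + (11 + 2)/3 = 38943 + (⅓)*13 = 38943 + 13/3 = 116842/3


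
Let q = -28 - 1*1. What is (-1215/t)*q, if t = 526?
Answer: 35235/526 ≈ 66.987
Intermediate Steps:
q = -29 (q = -28 - 1 = -29)
(-1215/t)*q = -1215/526*(-29) = 35235/526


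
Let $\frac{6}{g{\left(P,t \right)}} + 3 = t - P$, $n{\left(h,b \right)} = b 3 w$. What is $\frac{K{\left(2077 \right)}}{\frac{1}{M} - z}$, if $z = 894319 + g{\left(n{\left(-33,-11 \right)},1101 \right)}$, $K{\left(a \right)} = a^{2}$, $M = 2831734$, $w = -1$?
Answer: $- \frac{4336644295124530}{899028104959943} \approx -4.8237$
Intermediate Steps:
$n{\left(h,b \right)} = - 3 b$ ($n{\left(h,b \right)} = b 3 \left(-1\right) = 3 b \left(-1\right) = - 3 b$)
$g{\left(P,t \right)} = \frac{6}{-3 + t - P}$ ($g{\left(P,t \right)} = \frac{6}{-3 - \left(P - t\right)} = \frac{6}{-3 + t - P}$)
$z = \frac{317483247}{355}$ ($z = 894319 + \frac{6}{-3 + 1101 - \left(-3\right) \left(-11\right)} = 894319 + \frac{6}{-3 + 1101 - 33} = 894319 + \frac{6}{1065} = 894319 + 6 \cdot \frac{1}{1065} = 894319 + \frac{2}{355} = \frac{317483247}{355} \approx 8.9432 \cdot 10^{5}$)
$\frac{K{\left(2077 \right)}}{\frac{1}{M} - z} = \frac{2077^{2}}{\frac{1}{2831734} - \frac{317483247}{355}} = \frac{4313929}{\frac{1}{2831734} - \frac{317483247}{355}} = \frac{4313929}{- \frac{899028104959943}{1005265570}} = 4313929 \left(- \frac{1005265570}{899028104959943}\right) = - \frac{4336644295124530}{899028104959943}$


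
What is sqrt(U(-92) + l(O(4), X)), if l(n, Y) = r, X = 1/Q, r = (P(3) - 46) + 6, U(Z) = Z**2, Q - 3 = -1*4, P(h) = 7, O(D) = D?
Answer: sqrt(8431) ≈ 91.820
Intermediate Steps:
Q = -1 (Q = 3 - 1*4 = 3 - 4 = -1)
r = -33 (r = (7 - 46) + 6 = -39 + 6 = -33)
X = -1 (X = 1/(-1) = -1)
l(n, Y) = -33
sqrt(U(-92) + l(O(4), X)) = sqrt((-92)**2 - 33) = sqrt(8464 - 33) = sqrt(8431)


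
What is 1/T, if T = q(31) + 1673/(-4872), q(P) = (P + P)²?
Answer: 696/2675185 ≈ 0.00026017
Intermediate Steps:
q(P) = 4*P² (q(P) = (2*P)² = 4*P²)
T = 2675185/696 (T = 4*31² + 1673/(-4872) = 4*961 + 1673*(-1/4872) = 3844 - 239/696 = 2675185/696 ≈ 3843.7)
1/T = 1/(2675185/696) = 696/2675185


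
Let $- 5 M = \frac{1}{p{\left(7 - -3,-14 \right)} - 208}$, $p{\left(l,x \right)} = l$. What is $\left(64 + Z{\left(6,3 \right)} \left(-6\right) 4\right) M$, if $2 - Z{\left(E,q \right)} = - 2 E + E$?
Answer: $- \frac{64}{495} \approx -0.12929$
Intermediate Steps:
$M = \frac{1}{990}$ ($M = - \frac{1}{5 \left(\left(7 - -3\right) - 208\right)} = - \frac{1}{5 \left(\left(7 + 3\right) - 208\right)} = - \frac{1}{5 \left(10 - 208\right)} = - \frac{1}{5 \left(-198\right)} = \left(- \frac{1}{5}\right) \left(- \frac{1}{198}\right) = \frac{1}{990} \approx 0.0010101$)
$Z{\left(E,q \right)} = 2 + E$ ($Z{\left(E,q \right)} = 2 - \left(- 2 E + E\right) = 2 - - E = 2 + E$)
$\left(64 + Z{\left(6,3 \right)} \left(-6\right) 4\right) M = \left(64 + \left(2 + 6\right) \left(-6\right) 4\right) \frac{1}{990} = \left(64 + 8 \left(-6\right) 4\right) \frac{1}{990} = \left(64 - 192\right) \frac{1}{990} = \left(-128\right) \frac{1}{990} = - \frac{64}{495}$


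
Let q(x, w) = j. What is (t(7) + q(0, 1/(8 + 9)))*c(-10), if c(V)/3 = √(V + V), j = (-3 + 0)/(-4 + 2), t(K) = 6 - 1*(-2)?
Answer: 57*I*√5 ≈ 127.46*I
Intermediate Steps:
t(K) = 8 (t(K) = 6 + 2 = 8)
j = 3/2 (j = -3/(-2) = -3*(-½) = 3/2 ≈ 1.5000)
q(x, w) = 3/2
c(V) = 3*√2*√V (c(V) = 3*√(V + V) = 3*√(2*V) = 3*(√2*√V) = 3*√2*√V)
(t(7) + q(0, 1/(8 + 9)))*c(-10) = (8 + 3/2)*(3*√2*√(-10)) = 19*(3*√2*(I*√10))/2 = 19*(6*I*√5)/2 = 57*I*√5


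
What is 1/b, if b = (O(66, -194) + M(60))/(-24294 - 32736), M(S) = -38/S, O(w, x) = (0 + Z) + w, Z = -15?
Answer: -1710900/1511 ≈ -1132.3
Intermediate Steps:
O(w, x) = -15 + w (O(w, x) = (0 - 15) + w = -15 + w)
b = -1511/1710900 (b = ((-15 + 66) - 38/60)/(-24294 - 32736) = (51 - 38*1/60)/(-57030) = (51 - 19/30)*(-1/57030) = (1511/30)*(-1/57030) = -1511/1710900 ≈ -0.00088316)
1/b = 1/(-1511/1710900) = -1710900/1511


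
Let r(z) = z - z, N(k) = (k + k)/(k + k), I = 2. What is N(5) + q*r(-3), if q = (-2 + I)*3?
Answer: 1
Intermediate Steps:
N(k) = 1 (N(k) = (2*k)/((2*k)) = (2*k)*(1/(2*k)) = 1)
q = 0 (q = (-2 + 2)*3 = 0*3 = 0)
r(z) = 0
N(5) + q*r(-3) = 1 + 0*0 = 1 + 0 = 1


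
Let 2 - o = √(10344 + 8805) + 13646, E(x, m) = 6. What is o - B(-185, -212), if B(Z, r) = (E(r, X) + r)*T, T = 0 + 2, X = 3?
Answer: -13232 - √19149 ≈ -13370.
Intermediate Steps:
T = 2
o = -13644 - √19149 (o = 2 - (√(10344 + 8805) + 13646) = 2 - (√19149 + 13646) = 2 - (13646 + √19149) = 2 + (-13646 - √19149) = -13644 - √19149 ≈ -13782.)
B(Z, r) = 12 + 2*r (B(Z, r) = (6 + r)*2 = 12 + 2*r)
o - B(-185, -212) = (-13644 - √19149) - (12 + 2*(-212)) = (-13644 - √19149) - (12 - 424) = (-13644 - √19149) - 1*(-412) = (-13644 - √19149) + 412 = -13232 - √19149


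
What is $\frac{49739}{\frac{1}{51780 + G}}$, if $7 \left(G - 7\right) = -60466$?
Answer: $2146188111$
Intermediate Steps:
$G = -8631$ ($G = 7 + \frac{1}{7} \left(-60466\right) = 7 - 8638 = -8631$)
$\frac{49739}{\frac{1}{51780 + G}} = \frac{49739}{\frac{1}{51780 - 8631}} = \frac{49739}{\frac{1}{43149}} = 49739 \frac{1}{\frac{1}{43149}} = 49739 \cdot 43149 = 2146188111$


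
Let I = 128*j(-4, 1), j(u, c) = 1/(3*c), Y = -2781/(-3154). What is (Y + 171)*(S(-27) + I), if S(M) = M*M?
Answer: 418332075/3154 ≈ 1.3264e+5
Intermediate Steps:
S(M) = M**2
Y = 2781/3154 (Y = -2781*(-1/3154) = 2781/3154 ≈ 0.88174)
j(u, c) = 1/(3*c)
I = 128/3 (I = 128*((1/3)/1) = 128*((1/3)*1) = 128*(1/3) = 128/3 ≈ 42.667)
(Y + 171)*(S(-27) + I) = (2781/3154 + 171)*((-27)**2 + 128/3) = 542115*(729 + 128/3)/3154 = (542115/3154)*(2315/3) = 418332075/3154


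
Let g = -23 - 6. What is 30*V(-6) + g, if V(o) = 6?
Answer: 151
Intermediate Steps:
g = -29
30*V(-6) + g = 30*6 - 29 = 180 - 29 = 151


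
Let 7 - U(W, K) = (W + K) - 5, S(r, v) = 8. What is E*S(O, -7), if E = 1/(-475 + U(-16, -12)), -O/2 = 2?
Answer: -8/435 ≈ -0.018391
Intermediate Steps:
O = -4 (O = -2*2 = -4)
U(W, K) = 12 - K - W (U(W, K) = 7 - ((W + K) - 5) = 7 - ((K + W) - 5) = 7 - (-5 + K + W) = 7 + (5 - K - W) = 12 - K - W)
E = -1/435 (E = 1/(-475 + (12 - 1*(-12) - 1*(-16))) = 1/(-475 + (12 + 12 + 16)) = 1/(-475 + 40) = 1/(-435) = -1/435 ≈ -0.0022989)
E*S(O, -7) = -1/435*8 = -8/435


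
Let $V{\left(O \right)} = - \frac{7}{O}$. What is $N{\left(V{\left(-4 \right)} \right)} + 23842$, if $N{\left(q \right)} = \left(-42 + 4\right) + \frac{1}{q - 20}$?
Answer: $\frac{1737688}{73} \approx 23804.0$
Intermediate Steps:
$N{\left(q \right)} = -38 + \frac{1}{-20 + q}$
$N{\left(V{\left(-4 \right)} \right)} + 23842 = \frac{761 - 38 \left(- \frac{7}{-4}\right)}{-20 - \frac{7}{-4}} + 23842 = \frac{761 - 38 \left(\left(-7\right) \left(- \frac{1}{4}\right)\right)}{-20 - - \frac{7}{4}} + 23842 = \frac{761 - \frac{133}{2}}{-20 + \frac{7}{4}} + 23842 = \frac{761 - \frac{133}{2}}{- \frac{73}{4}} + 23842 = \left(- \frac{4}{73}\right) \frac{1389}{2} + 23842 = - \frac{2778}{73} + 23842 = \frac{1737688}{73}$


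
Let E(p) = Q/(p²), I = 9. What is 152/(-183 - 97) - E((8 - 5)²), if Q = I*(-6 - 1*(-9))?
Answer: -92/105 ≈ -0.87619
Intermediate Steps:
Q = 27 (Q = 9*(-6 - 1*(-9)) = 9*(-6 + 9) = 9*3 = 27)
E(p) = 27/p² (E(p) = 27/(p²) = 27/p²)
152/(-183 - 97) - E((8 - 5)²) = 152/(-183 - 97) - 27/((8 - 5)²)² = 152/(-280) - 27/(3²)² = 152*(-1/280) - 27/9² = -19/35 - 27/81 = -19/35 - 1*⅓ = -19/35 - ⅓ = -92/105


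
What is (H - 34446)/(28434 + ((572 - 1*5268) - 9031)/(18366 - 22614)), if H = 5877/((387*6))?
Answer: -6291581820/5194458437 ≈ -1.2112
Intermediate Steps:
H = 653/258 (H = 5877/2322 = 5877*(1/2322) = 653/258 ≈ 2.5310)
(H - 34446)/(28434 + ((572 - 1*5268) - 9031)/(18366 - 22614)) = (653/258 - 34446)/(28434 + ((572 - 1*5268) - 9031)/(18366 - 22614)) = -8886415/(258*(28434 + ((572 - 5268) - 9031)/(-4248))) = -8886415/(258*(28434 + (-4696 - 9031)*(-1/4248))) = -8886415/(258*(28434 - 13727*(-1/4248))) = -8886415/(258*(28434 + 13727/4248)) = -8886415/(258*120801359/4248) = -8886415/258*4248/120801359 = -6291581820/5194458437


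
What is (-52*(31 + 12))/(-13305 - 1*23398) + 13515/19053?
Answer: 179547851/233100753 ≈ 0.77026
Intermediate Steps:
(-52*(31 + 12))/(-13305 - 1*23398) + 13515/19053 = (-52*43)/(-13305 - 23398) + 13515*(1/19053) = -2236/(-36703) + 4505/6351 = -2236*(-1/36703) + 4505/6351 = 2236/36703 + 4505/6351 = 179547851/233100753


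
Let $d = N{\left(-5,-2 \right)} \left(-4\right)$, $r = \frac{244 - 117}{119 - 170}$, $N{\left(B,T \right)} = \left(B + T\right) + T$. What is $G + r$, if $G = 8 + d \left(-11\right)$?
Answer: $- \frac{19915}{51} \approx -390.49$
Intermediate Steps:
$N{\left(B,T \right)} = B + 2 T$
$r = - \frac{127}{51}$ ($r = \frac{127}{-51} = 127 \left(- \frac{1}{51}\right) = - \frac{127}{51} \approx -2.4902$)
$d = 36$ ($d = \left(-5 + 2 \left(-2\right)\right) \left(-4\right) = \left(-5 - 4\right) \left(-4\right) = \left(-9\right) \left(-4\right) = 36$)
$G = -388$ ($G = 8 + 36 \left(-11\right) = 8 - 396 = -388$)
$G + r = -388 - \frac{127}{51} = - \frac{19915}{51}$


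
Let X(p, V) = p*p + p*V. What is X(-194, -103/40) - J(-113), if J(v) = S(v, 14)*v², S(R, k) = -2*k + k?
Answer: 4338031/20 ≈ 2.1690e+5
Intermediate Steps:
X(p, V) = p² + V*p
S(R, k) = -k
J(v) = -14*v² (J(v) = (-1*14)*v² = -14*v²)
X(-194, -103/40) - J(-113) = -194*(-103/40 - 194) - (-14)*(-113)² = -194*(-103*1/40 - 194) - (-14)*12769 = -194*(-103/40 - 194) - 1*(-178766) = -194*(-7863/40) + 178766 = 762711/20 + 178766 = 4338031/20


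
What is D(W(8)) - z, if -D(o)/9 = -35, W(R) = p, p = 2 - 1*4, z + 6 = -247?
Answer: 568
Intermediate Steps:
z = -253 (z = -6 - 247 = -253)
p = -2 (p = 2 - 4 = -2)
W(R) = -2
D(o) = 315 (D(o) = -9*(-35) = 315)
D(W(8)) - z = 315 - 1*(-253) = 315 + 253 = 568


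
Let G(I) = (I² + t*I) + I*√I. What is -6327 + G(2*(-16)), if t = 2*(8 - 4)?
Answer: -5559 - 128*I*√2 ≈ -5559.0 - 181.02*I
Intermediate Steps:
t = 8 (t = 2*4 = 8)
G(I) = I² + I^(3/2) + 8*I (G(I) = (I² + 8*I) + I*√I = (I² + 8*I) + I^(3/2) = I² + I^(3/2) + 8*I)
-6327 + G(2*(-16)) = -6327 + ((2*(-16))² + (2*(-16))^(3/2) + 8*(2*(-16))) = -6327 + ((-32)² + (-32)^(3/2) + 8*(-32)) = -6327 + (1024 - 128*I*√2 - 256) = -6327 + (768 - 128*I*√2) = -5559 - 128*I*√2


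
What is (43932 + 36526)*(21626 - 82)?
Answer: 1733387152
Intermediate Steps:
(43932 + 36526)*(21626 - 82) = 80458*21544 = 1733387152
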